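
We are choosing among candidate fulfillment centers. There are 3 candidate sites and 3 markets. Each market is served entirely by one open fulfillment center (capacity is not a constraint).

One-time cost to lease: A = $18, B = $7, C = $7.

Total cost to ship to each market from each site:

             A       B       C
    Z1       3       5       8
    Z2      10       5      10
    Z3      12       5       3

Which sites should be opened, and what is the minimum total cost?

For any fixed open set, each market goes to its cheapest open site; total = fixed + service.
{B}: Z1→B 5, Z2→B 5, Z3→B 5. Service 15; fixed 7; total 22.
{B, C}: Z1→B 5, Z2→B 5, Z3→C 3. Service 13; fixed 14; total 27.
{C}: service 21 + fixed 7 = 28
{A, B, C}: service 11 + fixed 32 = 43
No other subset beats 22.

Open B only; minimum total cost 22.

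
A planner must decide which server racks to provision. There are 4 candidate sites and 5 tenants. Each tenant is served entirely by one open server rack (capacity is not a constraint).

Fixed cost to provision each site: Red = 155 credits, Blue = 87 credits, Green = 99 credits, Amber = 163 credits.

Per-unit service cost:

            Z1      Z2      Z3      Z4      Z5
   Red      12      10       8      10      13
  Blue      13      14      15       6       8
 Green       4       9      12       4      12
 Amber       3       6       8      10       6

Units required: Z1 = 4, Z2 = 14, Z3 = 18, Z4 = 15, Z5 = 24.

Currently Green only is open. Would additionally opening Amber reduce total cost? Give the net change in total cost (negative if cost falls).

Yes — net change −99 (cost falls by 99).

Current service cost with {Green}: 706.
Adding Amber: each tenant re-picks its cheapest; new service cost 444, saving 262.
Extra fixed cost: 163. Net change = 163 − 262 = -99.
(Totals: 805 → 706.)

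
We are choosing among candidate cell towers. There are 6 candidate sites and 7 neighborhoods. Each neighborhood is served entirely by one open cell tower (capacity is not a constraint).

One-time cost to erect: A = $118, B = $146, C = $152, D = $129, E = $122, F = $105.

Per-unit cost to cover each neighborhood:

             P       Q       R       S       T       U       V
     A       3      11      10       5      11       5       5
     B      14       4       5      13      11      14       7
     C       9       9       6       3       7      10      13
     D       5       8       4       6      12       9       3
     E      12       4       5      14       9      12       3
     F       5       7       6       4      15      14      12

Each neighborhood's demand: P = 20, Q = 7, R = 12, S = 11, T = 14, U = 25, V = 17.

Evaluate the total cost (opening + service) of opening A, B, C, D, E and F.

Total cost: 1215

Each neighborhood is assigned to its cheapest site among the open ones.
{A, B, C, D, E, F}: P→A 3·20=60, Q→B 4·7=28, R→D 4·12=48, S→C 3·11=33, T→C 7·14=98, U→A 5·25=125, V→D 3·17=51. Service 443; fixed 772; total 1215.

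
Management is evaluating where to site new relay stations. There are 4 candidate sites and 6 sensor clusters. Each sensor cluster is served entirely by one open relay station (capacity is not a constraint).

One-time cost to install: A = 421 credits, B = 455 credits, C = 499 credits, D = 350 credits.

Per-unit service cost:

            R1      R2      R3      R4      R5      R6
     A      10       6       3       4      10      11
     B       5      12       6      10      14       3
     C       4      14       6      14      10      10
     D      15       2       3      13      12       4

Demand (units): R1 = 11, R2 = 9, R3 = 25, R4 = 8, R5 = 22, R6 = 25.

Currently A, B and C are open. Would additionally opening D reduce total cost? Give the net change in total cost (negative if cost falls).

No — net change +314 (cost rises by 314).

Current service cost with {A, B, C}: 500.
Adding D: each sensor cluster re-picks its cheapest; new service cost 464, saving 36.
Extra fixed cost: 350. Net change = 350 − 36 = 314.
(Totals: 1875 → 2189.)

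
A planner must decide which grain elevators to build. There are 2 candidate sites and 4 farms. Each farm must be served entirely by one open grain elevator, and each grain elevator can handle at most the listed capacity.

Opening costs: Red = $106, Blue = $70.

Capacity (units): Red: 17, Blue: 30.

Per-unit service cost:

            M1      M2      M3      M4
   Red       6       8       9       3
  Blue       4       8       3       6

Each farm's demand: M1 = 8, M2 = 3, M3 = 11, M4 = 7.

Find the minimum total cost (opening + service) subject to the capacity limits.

Minimum total cost: 201

Open {Blue}: M1→Blue 4·8=32, M2→Blue 8·3=24, M3→Blue 3·11=33, M4→Blue 6·7=42.
Loads: Blue carries 29/30. Service 131; fixed 70; total 201.
Next best feasible plan costs 286.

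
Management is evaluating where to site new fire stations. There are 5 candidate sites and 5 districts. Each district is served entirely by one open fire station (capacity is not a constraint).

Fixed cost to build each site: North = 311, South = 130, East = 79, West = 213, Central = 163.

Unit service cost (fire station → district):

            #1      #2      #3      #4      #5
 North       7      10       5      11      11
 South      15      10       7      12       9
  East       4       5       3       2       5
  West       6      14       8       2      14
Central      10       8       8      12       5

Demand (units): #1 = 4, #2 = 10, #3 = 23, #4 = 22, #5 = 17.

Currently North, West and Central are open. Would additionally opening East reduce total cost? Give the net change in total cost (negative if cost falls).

Current service cost with {North, West, Central}: 348.
Adding East: each district re-picks its cheapest; new service cost 264, saving 84.
Extra fixed cost: 79. Net change = 79 − 84 = -5.
(Totals: 1035 → 1030.)

Yes — net change −5 (cost falls by 5).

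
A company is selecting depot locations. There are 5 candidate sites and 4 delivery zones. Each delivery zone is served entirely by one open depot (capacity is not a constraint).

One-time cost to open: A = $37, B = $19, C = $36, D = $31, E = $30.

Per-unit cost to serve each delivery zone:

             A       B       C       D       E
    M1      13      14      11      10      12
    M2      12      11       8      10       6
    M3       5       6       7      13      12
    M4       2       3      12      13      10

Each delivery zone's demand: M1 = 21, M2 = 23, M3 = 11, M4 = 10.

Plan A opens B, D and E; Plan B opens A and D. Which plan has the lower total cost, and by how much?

Plan A is cheaper by 59.

Plan A: {B, D, E}: M1→D 10·21=210, M2→E 6·23=138, M3→B 6·11=66, M4→B 3·10=30. Service 444; fixed 80; total 524.
Plan B: {A, D}: M1→D 10·21=210, M2→D 10·23=230, M3→A 5·11=55, M4→A 2·10=20. Service 515; fixed 68; total 583.
Difference: |524 − 583| = 59.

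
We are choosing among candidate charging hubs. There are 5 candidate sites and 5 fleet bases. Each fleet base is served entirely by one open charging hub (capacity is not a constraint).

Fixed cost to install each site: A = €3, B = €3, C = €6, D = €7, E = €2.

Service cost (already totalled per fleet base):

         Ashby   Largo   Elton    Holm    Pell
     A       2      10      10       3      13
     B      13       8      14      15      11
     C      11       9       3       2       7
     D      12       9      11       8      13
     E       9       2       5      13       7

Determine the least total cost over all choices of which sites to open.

For any fixed open set, each fleet base goes to its cheapest open site; total = fixed + service.
{A, E}: Ashby→A 2, Largo→E 2, Elton→E 5, Holm→A 3, Pell→E 7. Service 19; fixed 5; total 24.
{A, B, E}: Ashby→A 2, Largo→E 2, Elton→E 5, Holm→A 3, Pell→E 7. Service 19; fixed 8; total 27.
{A, C, E}: Ashby→A 2, Largo→E 2, Elton→C 3, Holm→C 2, Pell→C 7. Service 16; fixed 11; total 27.
{A, B, C, D, E}: service 16 + fixed 21 = 37
No other subset beats 24.

Minimum total cost: 24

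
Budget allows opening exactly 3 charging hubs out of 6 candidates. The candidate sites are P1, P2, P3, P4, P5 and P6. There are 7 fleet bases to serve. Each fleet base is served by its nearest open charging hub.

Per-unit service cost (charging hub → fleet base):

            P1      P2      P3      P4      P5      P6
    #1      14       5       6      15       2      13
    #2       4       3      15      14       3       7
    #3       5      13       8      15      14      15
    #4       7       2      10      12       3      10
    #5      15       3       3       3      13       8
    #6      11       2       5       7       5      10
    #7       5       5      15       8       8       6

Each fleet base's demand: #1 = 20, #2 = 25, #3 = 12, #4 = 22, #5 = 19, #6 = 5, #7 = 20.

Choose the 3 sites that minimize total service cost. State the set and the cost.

With exactly 3 open, each fleet base uses its cheapest among the chosen.
{P1, P2, P5}: #1→P5 2·20=40, #2→P2 3·25=75, #3→P1 5·12=60, #4→P2 2·22=44, #5→P2 3·19=57, #6→P2 2·5=10, #7→P1 5·20=100. Service cost 386.
{P2, P3, P5}: service cost 422
{P1, P3, P5}: service cost 423
Among all 20 size-3 choices, {P1, P2, P5} is lowest.

Choose P1, P2 and P5; total service cost 386.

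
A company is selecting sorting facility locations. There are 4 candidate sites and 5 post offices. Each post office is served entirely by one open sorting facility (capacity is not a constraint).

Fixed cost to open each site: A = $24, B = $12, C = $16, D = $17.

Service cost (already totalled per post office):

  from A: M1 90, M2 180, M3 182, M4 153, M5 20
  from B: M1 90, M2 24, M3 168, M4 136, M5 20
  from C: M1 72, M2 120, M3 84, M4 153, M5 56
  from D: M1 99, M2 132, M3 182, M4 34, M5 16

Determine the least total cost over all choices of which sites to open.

Minimum total cost: 275

For any fixed open set, each post office goes to its cheapest open site; total = fixed + service.
{B, C, D}: M1→C 72, M2→B 24, M3→C 84, M4→D 34, M5→D 16. Service 230; fixed 45; total 275.
{A, B, C, D}: service 230 + fixed 69 = 299
{C, D}: M1→C 72, M2→C 120, M3→C 84, M4→D 34, M5→D 16. Service 326; fixed 33; total 359.
{B}: M1→B 90, M2→B 24, M3→B 168, M4→B 136, M5→B 20. Service 438; fixed 12; total 450.
(All 15 nonempty subsets were checked; B, C and D is lowest.)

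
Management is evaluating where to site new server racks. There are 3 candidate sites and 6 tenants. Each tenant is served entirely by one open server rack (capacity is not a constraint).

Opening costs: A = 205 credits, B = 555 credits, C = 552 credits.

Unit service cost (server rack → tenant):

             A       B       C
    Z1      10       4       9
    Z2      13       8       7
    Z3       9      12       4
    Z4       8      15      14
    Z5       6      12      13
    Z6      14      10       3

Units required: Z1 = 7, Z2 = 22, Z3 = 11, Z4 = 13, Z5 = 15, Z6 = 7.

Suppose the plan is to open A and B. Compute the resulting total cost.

Total cost: 1327

Each tenant is assigned to its cheapest site among the open ones.
{A, B}: Z1→B 4·7=28, Z2→B 8·22=176, Z3→A 9·11=99, Z4→A 8·13=104, Z5→A 6·15=90, Z6→B 10·7=70. Service 567; fixed 760; total 1327.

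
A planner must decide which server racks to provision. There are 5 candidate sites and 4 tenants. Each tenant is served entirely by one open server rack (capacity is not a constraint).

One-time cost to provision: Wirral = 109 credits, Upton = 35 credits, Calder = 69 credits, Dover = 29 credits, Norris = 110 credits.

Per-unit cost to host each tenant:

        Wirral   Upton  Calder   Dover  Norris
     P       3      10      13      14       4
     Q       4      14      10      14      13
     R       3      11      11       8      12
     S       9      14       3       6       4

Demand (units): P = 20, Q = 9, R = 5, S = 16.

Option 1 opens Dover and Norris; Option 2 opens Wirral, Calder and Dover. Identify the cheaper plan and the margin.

Option 1: {Dover, Norris}: P→Norris 4·20=80, Q→Norris 13·9=117, R→Dover 8·5=40, S→Norris 4·16=64. Service 301; fixed 139; total 440.
Option 2: {Wirral, Calder, Dover}: P→Wirral 3·20=60, Q→Wirral 4·9=36, R→Wirral 3·5=15, S→Calder 3·16=48. Service 159; fixed 207; total 366.
Difference: |440 − 366| = 74.

Option 2 is cheaper by 74.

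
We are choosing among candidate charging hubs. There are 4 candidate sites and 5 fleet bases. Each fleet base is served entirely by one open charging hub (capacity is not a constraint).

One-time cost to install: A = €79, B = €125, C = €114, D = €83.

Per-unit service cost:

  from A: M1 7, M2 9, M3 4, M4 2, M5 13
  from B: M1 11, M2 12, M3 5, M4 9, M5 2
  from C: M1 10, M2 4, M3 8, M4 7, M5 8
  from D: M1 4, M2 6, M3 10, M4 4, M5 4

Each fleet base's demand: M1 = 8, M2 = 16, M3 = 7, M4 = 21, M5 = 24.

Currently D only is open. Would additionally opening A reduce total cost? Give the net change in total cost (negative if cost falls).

Yes — net change −5 (cost falls by 5).

Current service cost with {D}: 378.
Adding A: each fleet base re-picks its cheapest; new service cost 294, saving 84.
Extra fixed cost: 79. Net change = 79 − 84 = -5.
(Totals: 461 → 456.)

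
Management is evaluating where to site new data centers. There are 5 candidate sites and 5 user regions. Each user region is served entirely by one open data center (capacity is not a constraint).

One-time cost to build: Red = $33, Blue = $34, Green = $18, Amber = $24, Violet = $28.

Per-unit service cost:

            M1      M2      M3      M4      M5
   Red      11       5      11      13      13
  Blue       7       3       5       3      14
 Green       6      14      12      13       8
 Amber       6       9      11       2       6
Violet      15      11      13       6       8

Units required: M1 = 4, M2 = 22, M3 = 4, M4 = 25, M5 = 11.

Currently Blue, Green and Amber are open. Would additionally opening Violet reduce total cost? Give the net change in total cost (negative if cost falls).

No — net change +28 (cost rises by 28).

Current service cost with {Blue, Green, Amber}: 226.
Adding Violet: each user region re-picks its cheapest; new service cost 226, saving 0.
Extra fixed cost: 28. Net change = 28 − 0 = 28.
(Totals: 302 → 330.)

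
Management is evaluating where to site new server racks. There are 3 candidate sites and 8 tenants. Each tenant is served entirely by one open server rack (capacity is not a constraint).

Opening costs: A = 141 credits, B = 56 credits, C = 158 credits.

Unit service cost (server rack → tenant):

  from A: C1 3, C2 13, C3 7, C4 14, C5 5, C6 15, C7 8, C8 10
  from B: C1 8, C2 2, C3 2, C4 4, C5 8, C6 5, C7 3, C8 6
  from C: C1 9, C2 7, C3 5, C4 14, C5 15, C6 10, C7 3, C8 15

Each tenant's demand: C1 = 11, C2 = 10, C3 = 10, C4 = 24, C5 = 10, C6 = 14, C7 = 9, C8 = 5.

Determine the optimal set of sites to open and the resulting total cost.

For any fixed open set, each tenant goes to its cheapest open site; total = fixed + service.
{B}: C1→B 8·11=88, C2→B 2·10=20, C3→B 2·10=20, C4→B 4·24=96, C5→B 8·10=80, C6→B 5·14=70, C7→B 3·9=27, C8→B 6·5=30. Service 431; fixed 56; total 487.
{A, B}: service 346 + fixed 197 = 543
{B, C}: C1→B 8·11=88, C2→B 2·10=20, C3→B 2·10=20, C4→B 4·24=96, C5→B 8·10=80, C6→B 5·14=70, C7→B 3·9=27, C8→B 6·5=30. Service 431; fixed 214; total 645.
{A, B, C}: C1→A 3·11=33, C2→B 2·10=20, C3→B 2·10=20, C4→B 4·24=96, C5→A 5·10=50, C6→B 5·14=70, C7→B 3·9=27, C8→B 6·5=30. Service 346; fixed 355; total 701.
(All 7 nonempty subsets were checked; B only is lowest.)

Open B only; minimum total cost 487.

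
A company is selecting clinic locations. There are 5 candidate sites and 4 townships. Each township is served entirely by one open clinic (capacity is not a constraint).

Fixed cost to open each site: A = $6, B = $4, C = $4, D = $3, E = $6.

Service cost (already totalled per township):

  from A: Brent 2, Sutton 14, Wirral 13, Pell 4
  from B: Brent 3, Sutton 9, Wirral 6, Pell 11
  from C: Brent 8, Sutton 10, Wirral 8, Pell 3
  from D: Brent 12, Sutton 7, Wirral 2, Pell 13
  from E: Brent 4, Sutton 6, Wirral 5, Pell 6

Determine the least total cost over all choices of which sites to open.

For any fixed open set, each township goes to its cheapest open site; total = fixed + service.
{A, D}: Brent→A 2, Sutton→D 7, Wirral→D 2, Pell→A 4. Service 15; fixed 9; total 24.
{B, C, D}: service 15 + fixed 11 = 26
{A, C, D}: service 14 + fixed 13 = 27
{A, B, C, D, E}: Brent→A 2, Sutton→E 6, Wirral→D 2, Pell→C 3. Service 13; fixed 23; total 36.
No other subset beats 24.

Minimum total cost: 24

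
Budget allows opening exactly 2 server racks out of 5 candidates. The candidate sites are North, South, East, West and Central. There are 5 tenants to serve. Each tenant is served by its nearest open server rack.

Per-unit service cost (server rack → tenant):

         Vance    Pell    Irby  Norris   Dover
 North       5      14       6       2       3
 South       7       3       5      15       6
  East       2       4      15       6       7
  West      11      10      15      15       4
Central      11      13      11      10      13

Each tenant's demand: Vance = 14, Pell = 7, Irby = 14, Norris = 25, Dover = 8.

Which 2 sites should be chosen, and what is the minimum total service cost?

Choose North and East; total service cost 214.

With exactly 2 open, each tenant uses its cheapest among the chosen.
{North, East}: Vance→East 2·14=28, Pell→East 4·7=28, Irby→North 6·14=84, Norris→North 2·25=50, Dover→North 3·8=24. Service cost 214.
{North, South}: service cost 235
{North, West}: service cost 298
Among all 10 size-2 choices, {North, East} is lowest.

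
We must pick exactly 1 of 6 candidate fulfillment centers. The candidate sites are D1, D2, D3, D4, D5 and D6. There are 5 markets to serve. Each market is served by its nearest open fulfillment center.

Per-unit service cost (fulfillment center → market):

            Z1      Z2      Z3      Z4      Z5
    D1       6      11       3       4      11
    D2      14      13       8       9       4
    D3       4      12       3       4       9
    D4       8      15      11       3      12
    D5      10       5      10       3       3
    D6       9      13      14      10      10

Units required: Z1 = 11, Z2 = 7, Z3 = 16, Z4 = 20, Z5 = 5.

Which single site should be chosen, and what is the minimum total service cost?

Choose D3 only; total service cost 301.

With exactly 1 open, each market uses its cheapest among the chosen.
{D3}: Z1→D3 4·11=44, Z2→D3 12·7=84, Z3→D3 3·16=48, Z4→D3 4·20=80, Z5→D3 9·5=45. Service cost 301.
{D1}: service cost 326
{D5}: service cost 380
Among all 6 size-1 choices, {D3} is lowest.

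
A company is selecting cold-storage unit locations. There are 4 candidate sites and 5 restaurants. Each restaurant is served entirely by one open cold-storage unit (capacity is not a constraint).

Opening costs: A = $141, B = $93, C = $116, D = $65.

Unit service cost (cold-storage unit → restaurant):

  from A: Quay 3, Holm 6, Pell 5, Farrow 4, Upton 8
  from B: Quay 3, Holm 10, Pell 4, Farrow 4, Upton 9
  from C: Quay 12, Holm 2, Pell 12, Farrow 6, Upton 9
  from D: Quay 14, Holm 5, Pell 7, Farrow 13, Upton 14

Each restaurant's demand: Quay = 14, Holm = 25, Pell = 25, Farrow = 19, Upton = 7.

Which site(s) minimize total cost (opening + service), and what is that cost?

Open B and C; minimum total cost 540.

For any fixed open set, each restaurant goes to its cheapest open site; total = fixed + service.
{B, C}: Quay→B 3·14=42, Holm→C 2·25=50, Pell→B 4·25=100, Farrow→B 4·19=76, Upton→B 9·7=63. Service 331; fixed 209; total 540.
{B, D}: service 406 + fixed 158 = 564
{A}: service 449 + fixed 141 = 590
{A, B, C, D}: Quay→A 3·14=42, Holm→C 2·25=50, Pell→B 4·25=100, Farrow→A 4·19=76, Upton→A 8·7=56. Service 324; fixed 415; total 739.
(All 15 nonempty subsets were checked; B and C is lowest.)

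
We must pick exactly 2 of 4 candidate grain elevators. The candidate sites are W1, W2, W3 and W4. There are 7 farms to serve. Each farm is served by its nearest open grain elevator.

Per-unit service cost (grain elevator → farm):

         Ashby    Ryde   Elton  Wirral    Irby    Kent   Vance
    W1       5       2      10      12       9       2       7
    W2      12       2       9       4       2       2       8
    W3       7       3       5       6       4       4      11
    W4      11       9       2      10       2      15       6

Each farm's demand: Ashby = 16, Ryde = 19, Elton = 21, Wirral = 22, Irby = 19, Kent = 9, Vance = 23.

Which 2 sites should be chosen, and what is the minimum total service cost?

With exactly 2 open, each farm uses its cheapest among the chosen.
{W2, W4}: Ashby→W4 11·16=176, Ryde→W2 2·19=38, Elton→W4 2·21=42, Wirral→W2 4·22=88, Irby→W2 2·19=38, Kent→W2 2·9=18, Vance→W4 6·23=138. Service cost 538.
{W3, W4}: service cost 555
{W1, W4}: service cost 574
Among all 6 size-2 choices, {W2, W4} is lowest.

Choose W2 and W4; total service cost 538.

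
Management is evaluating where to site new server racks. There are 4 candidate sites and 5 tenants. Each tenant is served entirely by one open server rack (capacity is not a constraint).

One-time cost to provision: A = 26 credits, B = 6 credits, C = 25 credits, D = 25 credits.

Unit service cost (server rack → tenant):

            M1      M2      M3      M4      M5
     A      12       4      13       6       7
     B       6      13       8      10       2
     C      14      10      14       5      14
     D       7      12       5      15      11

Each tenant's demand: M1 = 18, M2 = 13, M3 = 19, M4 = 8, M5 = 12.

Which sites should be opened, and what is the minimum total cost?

Open A, B and D; minimum total cost 384.

For any fixed open set, each tenant goes to its cheapest open site; total = fixed + service.
{A, B, D}: M1→B 6·18=108, M2→A 4·13=52, M3→D 5·19=95, M4→A 6·8=48, M5→B 2·12=24. Service 327; fixed 57; total 384.
{A, B, C, D}: service 319 + fixed 82 = 401
{A, B}: service 384 + fixed 32 = 416
{B}: M1→B 6·18=108, M2→B 13·13=169, M3→B 8·19=152, M4→B 10·8=80, M5→B 2·12=24. Service 533; fixed 6; total 539.
No other subset beats 384.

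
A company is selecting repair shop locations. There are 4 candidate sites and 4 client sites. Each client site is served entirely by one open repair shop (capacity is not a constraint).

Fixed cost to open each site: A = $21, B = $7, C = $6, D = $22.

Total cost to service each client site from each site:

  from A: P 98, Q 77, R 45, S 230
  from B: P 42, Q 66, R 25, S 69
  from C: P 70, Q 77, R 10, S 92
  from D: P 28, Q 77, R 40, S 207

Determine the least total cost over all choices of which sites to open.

Minimum total cost: 200

For any fixed open set, each client site goes to its cheapest open site; total = fixed + service.
{B, C}: P→B 42, Q→B 66, R→C 10, S→B 69. Service 187; fixed 13; total 200.
{B, C, D}: P→D 28, Q→B 66, R→C 10, S→B 69. Service 173; fixed 35; total 208.
{B}: service 202 + fixed 7 = 209
{A, B, C, D}: service 173 + fixed 56 = 229
No other subset beats 200.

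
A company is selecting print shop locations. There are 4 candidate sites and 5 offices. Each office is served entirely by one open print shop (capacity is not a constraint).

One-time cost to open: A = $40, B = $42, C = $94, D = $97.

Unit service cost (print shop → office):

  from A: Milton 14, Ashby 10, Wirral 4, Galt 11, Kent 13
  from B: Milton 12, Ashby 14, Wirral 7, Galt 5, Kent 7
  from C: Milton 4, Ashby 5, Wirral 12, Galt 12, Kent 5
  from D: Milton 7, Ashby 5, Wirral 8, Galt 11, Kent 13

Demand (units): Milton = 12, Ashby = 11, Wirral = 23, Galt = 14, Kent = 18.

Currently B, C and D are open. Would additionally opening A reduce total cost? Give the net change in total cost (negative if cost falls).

Yes — net change −29 (cost falls by 29).

Current service cost with {B, C, D}: 424.
Adding A: each office re-picks its cheapest; new service cost 355, saving 69.
Extra fixed cost: 40. Net change = 40 − 69 = -29.
(Totals: 657 → 628.)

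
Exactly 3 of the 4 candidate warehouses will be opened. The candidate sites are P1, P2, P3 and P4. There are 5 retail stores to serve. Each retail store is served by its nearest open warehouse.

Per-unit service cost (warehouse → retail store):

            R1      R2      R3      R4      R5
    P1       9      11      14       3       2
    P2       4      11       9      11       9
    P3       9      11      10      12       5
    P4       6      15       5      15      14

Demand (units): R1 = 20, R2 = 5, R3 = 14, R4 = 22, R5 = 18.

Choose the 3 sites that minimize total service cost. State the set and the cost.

Choose P1, P2 and P4; total service cost 307.

With exactly 3 open, each retail store uses its cheapest among the chosen.
{P1, P2, P4}: R1→P2 4·20=80, R2→P1 11·5=55, R3→P4 5·14=70, R4→P1 3·22=66, R5→P1 2·18=36. Service cost 307.
{P1, P3, P4}: service cost 347
{P1, P2, P3}: service cost 363
Among all 4 size-3 choices, {P1, P2, P4} is lowest.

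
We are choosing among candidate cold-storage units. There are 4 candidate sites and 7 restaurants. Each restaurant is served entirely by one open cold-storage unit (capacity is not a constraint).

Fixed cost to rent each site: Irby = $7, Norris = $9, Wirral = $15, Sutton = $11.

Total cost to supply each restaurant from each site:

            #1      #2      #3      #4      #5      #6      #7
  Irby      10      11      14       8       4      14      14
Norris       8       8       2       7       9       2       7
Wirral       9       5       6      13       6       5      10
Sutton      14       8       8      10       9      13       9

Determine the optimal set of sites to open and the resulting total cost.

Open Norris only; minimum total cost 52.

For any fixed open set, each restaurant goes to its cheapest open site; total = fixed + service.
{Norris}: #1→Norris 8, #2→Norris 8, #3→Norris 2, #4→Norris 7, #5→Norris 9, #6→Norris 2, #7→Norris 7. Service 43; fixed 9; total 52.
{Irby, Norris}: #1→Norris 8, #2→Norris 8, #3→Norris 2, #4→Norris 7, #5→Irby 4, #6→Norris 2, #7→Norris 7. Service 38; fixed 16; total 54.
{Norris, Wirral}: #1→Norris 8, #2→Wirral 5, #3→Norris 2, #4→Norris 7, #5→Wirral 6, #6→Norris 2, #7→Norris 7. Service 37; fixed 24; total 61.
{Irby, Norris, Wirral, Sutton}: #1→Norris 8, #2→Wirral 5, #3→Norris 2, #4→Norris 7, #5→Irby 4, #6→Norris 2, #7→Norris 7. Service 35; fixed 42; total 77.
No other subset beats 52.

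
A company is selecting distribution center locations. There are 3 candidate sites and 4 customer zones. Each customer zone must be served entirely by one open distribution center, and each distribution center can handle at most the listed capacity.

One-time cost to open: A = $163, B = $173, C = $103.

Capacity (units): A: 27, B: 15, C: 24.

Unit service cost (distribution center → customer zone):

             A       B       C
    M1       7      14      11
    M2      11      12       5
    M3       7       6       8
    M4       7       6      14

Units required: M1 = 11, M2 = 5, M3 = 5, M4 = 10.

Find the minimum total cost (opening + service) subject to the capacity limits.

Minimum total cost: 473

Open {A, C}: M1→A 7·11=77, M2→C 5·5=25, M3→A 7·5=35, M4→A 7·10=70.
Loads: A carries 26/27, C carries 5/24. Service 207; fixed 266; total 473.
Next best feasible plan costs 478.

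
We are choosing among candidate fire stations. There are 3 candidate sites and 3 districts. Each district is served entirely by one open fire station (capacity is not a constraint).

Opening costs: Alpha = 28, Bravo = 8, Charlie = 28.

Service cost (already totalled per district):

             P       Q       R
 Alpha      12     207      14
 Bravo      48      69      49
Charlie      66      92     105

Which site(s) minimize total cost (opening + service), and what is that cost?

Open Alpha and Bravo; minimum total cost 131.

For any fixed open set, each district goes to its cheapest open site; total = fixed + service.
{Alpha, Bravo}: P→Alpha 12, Q→Bravo 69, R→Alpha 14. Service 95; fixed 36; total 131.
{Alpha, Bravo, Charlie}: service 95 + fixed 64 = 159
{Alpha, Charlie}: service 118 + fixed 56 = 174
{Bravo}: service 166 + fixed 8 = 174
No other subset beats 131.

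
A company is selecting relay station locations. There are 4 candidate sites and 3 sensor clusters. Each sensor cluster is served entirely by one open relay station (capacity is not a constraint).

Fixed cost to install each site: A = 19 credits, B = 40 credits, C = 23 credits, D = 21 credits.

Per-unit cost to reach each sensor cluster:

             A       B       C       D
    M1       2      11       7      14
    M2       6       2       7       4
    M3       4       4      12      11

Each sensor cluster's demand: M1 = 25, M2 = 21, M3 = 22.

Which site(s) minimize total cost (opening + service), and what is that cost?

Open A and B; minimum total cost 239.

For any fixed open set, each sensor cluster goes to its cheapest open site; total = fixed + service.
{A, B}: M1→A 2·25=50, M2→B 2·21=42, M3→A 4·22=88. Service 180; fixed 59; total 239.
{A, B, D}: service 180 + fixed 80 = 260
{A, B, C}: M1→A 2·25=50, M2→B 2·21=42, M3→A 4·22=88. Service 180; fixed 82; total 262.
{A, B, C, D}: M1→A 2·25=50, M2→B 2·21=42, M3→A 4·22=88. Service 180; fixed 103; total 283.
No other subset beats 239.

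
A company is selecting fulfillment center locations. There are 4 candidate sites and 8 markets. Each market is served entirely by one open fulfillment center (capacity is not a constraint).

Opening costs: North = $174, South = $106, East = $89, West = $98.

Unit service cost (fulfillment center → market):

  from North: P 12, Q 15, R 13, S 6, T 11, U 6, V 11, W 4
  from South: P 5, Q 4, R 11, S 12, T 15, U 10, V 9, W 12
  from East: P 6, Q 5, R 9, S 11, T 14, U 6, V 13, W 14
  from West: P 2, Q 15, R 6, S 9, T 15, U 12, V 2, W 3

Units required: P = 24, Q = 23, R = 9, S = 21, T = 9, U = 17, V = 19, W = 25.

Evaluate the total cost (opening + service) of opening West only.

Total cost: 1186

Each market is assigned to its cheapest site among the open ones.
{West}: P→West 2·24=48, Q→West 15·23=345, R→West 6·9=54, S→West 9·21=189, T→West 15·9=135, U→West 12·17=204, V→West 2·19=38, W→West 3·25=75. Service 1088; fixed 98; total 1186.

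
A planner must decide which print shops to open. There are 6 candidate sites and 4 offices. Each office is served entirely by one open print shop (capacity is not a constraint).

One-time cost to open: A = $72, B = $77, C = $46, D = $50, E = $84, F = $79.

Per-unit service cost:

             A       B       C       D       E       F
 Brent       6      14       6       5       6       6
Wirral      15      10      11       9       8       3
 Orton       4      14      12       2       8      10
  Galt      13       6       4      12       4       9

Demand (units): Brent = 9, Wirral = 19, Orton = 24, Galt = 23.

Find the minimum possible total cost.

For any fixed open set, each office goes to its cheapest open site; total = fixed + service.
{C, D, F}: Brent→D 5·9=45, Wirral→F 3·19=57, Orton→D 2·24=48, Galt→C 4·23=92. Service 242; fixed 175; total 417.
{C, D}: service 356 + fixed 96 = 452
{D, E, F}: service 242 + fixed 213 = 455
{A, B, C, D, E, F}: service 242 + fixed 408 = 650
No other subset beats 417.

Minimum total cost: 417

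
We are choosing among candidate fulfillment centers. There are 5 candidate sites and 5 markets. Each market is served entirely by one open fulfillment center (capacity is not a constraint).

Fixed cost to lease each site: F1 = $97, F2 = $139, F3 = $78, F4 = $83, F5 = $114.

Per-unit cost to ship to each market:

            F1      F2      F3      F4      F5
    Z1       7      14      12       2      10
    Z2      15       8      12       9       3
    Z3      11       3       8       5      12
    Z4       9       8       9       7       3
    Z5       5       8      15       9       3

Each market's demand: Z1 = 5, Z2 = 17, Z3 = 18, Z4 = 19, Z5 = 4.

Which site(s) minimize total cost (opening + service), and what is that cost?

Open F4 and F5; minimum total cost 417.

For any fixed open set, each market goes to its cheapest open site; total = fixed + service.
{F4, F5}: Z1→F4 2·5=10, Z2→F5 3·17=51, Z3→F4 5·18=90, Z4→F5 3·19=57, Z5→F5 3·4=12. Service 220; fixed 197; total 417.
{F2, F5}: Z1→F5 10·5=50, Z2→F5 3·17=51, Z3→F2 3·18=54, Z4→F5 3·19=57, Z5→F5 3·4=12. Service 224; fixed 253; total 477.
{F3, F4, F5}: Z1→F4 2·5=10, Z2→F5 3·17=51, Z3→F4 5·18=90, Z4→F5 3·19=57, Z5→F5 3·4=12. Service 220; fixed 275; total 495.
{F1, F2, F3, F4, F5}: service 184 + fixed 511 = 695
No other subset beats 417.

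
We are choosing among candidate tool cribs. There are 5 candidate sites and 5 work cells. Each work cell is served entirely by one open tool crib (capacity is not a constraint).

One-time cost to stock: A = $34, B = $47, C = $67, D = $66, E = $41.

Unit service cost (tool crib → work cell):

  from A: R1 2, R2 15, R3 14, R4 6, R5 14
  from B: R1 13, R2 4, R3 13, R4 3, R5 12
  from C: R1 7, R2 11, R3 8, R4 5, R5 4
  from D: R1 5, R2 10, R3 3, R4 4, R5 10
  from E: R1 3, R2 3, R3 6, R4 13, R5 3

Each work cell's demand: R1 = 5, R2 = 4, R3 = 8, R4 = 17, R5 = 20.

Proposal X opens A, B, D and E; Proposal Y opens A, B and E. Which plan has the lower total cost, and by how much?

Proposal Y is cheaper by 42.

Proposal X: {A, B, D, E}: R1→A 2·5=10, R2→E 3·4=12, R3→D 3·8=24, R4→B 3·17=51, R5→E 3·20=60. Service 157; fixed 188; total 345.
Proposal Y: {A, B, E}: R1→A 2·5=10, R2→E 3·4=12, R3→E 6·8=48, R4→B 3·17=51, R5→E 3·20=60. Service 181; fixed 122; total 303.
Difference: |345 − 303| = 42.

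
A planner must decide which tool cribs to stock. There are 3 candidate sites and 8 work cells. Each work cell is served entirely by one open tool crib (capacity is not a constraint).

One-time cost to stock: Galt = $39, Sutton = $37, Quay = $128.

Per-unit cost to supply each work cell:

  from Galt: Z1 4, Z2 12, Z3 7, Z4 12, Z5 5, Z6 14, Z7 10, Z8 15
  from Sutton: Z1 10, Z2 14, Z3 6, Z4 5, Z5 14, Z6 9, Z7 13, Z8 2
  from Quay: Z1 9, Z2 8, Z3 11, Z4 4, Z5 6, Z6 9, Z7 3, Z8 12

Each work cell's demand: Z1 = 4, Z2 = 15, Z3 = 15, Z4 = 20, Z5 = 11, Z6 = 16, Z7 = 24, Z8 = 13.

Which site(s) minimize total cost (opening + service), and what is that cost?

For any fixed open set, each work cell goes to its cheapest open site; total = fixed + service.
{Sutton, Quay}: Z1→Quay 9·4=36, Z2→Quay 8·15=120, Z3→Sutton 6·15=90, Z4→Quay 4·20=80, Z5→Quay 6·11=66, Z6→Sutton 9·16=144, Z7→Quay 3·24=72, Z8→Sutton 2·13=26. Service 634; fixed 165; total 799.
{Galt, Sutton, Quay}: Z1→Galt 4·4=16, Z2→Quay 8·15=120, Z3→Sutton 6·15=90, Z4→Quay 4·20=80, Z5→Galt 5·11=55, Z6→Sutton 9·16=144, Z7→Quay 3·24=72, Z8→Sutton 2·13=26. Service 603; fixed 204; total 807.
{Galt, Quay}: Z1→Galt 4·4=16, Z2→Quay 8·15=120, Z3→Galt 7·15=105, Z4→Quay 4·20=80, Z5→Galt 5·11=55, Z6→Quay 9·16=144, Z7→Quay 3·24=72, Z8→Quay 12·13=156. Service 748; fixed 167; total 915.
{Sutton}: service 1076 + fixed 37 = 1113
No other subset beats 799.

Open Sutton and Quay; minimum total cost 799.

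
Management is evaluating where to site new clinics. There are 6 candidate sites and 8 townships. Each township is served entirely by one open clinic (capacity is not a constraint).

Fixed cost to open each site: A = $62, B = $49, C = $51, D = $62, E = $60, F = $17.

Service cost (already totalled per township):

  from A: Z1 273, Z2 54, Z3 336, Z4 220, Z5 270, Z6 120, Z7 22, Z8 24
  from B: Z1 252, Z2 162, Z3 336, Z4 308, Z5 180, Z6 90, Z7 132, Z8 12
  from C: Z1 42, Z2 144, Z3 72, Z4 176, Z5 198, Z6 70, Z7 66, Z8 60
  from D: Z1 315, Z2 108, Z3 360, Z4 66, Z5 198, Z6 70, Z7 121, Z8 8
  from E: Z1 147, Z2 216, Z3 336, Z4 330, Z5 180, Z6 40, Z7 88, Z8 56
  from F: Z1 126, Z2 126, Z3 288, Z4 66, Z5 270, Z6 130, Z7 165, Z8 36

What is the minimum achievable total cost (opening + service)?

For any fixed open set, each township goes to its cheapest open site; total = fixed + service.
{A, C, F}: Z1→C 42, Z2→A 54, Z3→C 72, Z4→F 66, Z5→C 198, Z6→C 70, Z7→A 22, Z8→A 24. Service 548; fixed 130; total 678.
{A, C, E, F}: service 500 + fixed 190 = 690
{A, B, C, F}: Z1→C 42, Z2→A 54, Z3→C 72, Z4→F 66, Z5→B 180, Z6→C 70, Z7→A 22, Z8→B 12. Service 518; fixed 179; total 697.
{A, B, C, D, E, F}: service 484 + fixed 301 = 785
No other subset beats 678.

Minimum total cost: 678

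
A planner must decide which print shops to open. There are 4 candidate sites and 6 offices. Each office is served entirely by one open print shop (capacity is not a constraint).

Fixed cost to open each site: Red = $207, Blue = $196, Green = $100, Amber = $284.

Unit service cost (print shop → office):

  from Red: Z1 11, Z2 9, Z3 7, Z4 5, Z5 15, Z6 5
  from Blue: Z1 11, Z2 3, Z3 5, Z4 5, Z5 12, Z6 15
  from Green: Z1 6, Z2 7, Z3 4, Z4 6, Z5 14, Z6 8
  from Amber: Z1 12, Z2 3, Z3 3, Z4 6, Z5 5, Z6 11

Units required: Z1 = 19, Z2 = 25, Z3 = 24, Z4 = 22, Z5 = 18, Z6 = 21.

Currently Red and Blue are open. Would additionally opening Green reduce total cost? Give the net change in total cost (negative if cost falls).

Yes — net change −19 (cost falls by 19).

Current service cost with {Red, Blue}: 835.
Adding Green: each office re-picks its cheapest; new service cost 716, saving 119.
Extra fixed cost: 100. Net change = 100 − 119 = -19.
(Totals: 1238 → 1219.)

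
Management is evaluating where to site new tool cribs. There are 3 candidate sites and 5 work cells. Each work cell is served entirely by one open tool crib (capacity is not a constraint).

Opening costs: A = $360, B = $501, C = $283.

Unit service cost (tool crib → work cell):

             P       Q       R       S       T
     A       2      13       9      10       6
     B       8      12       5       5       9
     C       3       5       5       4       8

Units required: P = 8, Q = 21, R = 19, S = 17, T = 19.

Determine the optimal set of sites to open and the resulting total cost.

For any fixed open set, each work cell goes to its cheapest open site; total = fixed + service.
{C}: P→C 3·8=24, Q→C 5·21=105, R→C 5·19=95, S→C 4·17=68, T→C 8·19=152. Service 444; fixed 283; total 727.
{A, C}: service 398 + fixed 643 = 1041
{A}: service 744 + fixed 360 = 1104
{A, B, C}: service 398 + fixed 1144 = 1542
(All 7 nonempty subsets were checked; C only is lowest.)

Open C only; minimum total cost 727.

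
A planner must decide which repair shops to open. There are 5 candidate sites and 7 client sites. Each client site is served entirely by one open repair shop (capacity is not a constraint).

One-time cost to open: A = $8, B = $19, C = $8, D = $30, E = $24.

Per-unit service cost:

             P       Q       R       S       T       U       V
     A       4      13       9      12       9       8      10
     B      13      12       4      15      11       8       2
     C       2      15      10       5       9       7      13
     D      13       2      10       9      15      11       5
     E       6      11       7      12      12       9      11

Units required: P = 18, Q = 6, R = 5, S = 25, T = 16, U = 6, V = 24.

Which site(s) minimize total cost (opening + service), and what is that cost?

For any fixed open set, each client site goes to its cheapest open site; total = fixed + service.
{B, C, D}: P→C 2·18=36, Q→D 2·6=12, R→B 4·5=20, S→C 5·25=125, T→C 9·16=144, U→C 7·6=42, V→B 2·24=48. Service 427; fixed 57; total 484.
{A, B, C, D}: service 427 + fixed 65 = 492
{B, C, D, E}: P→C 2·18=36, Q→D 2·6=12, R→B 4·5=20, S→C 5·25=125, T→C 9·16=144, U→C 7·6=42, V→B 2·24=48. Service 427; fixed 81; total 508.
{A, B, C, D, E}: service 427 + fixed 89 = 516
No other subset beats 484.

Open B, C and D; minimum total cost 484.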